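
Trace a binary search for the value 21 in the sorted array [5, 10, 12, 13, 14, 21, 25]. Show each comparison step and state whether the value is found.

Binary search for 21 in [5, 10, 12, 13, 14, 21, 25]:

lo=0, hi=6, mid=3, arr[mid]=13 -> 13 < 21, search right half
lo=4, hi=6, mid=5, arr[mid]=21 -> Found target at index 5!

Binary search finds 21 at index 5 after 2 comparisons. The search repeatedly halves the search space by comparing with the middle element.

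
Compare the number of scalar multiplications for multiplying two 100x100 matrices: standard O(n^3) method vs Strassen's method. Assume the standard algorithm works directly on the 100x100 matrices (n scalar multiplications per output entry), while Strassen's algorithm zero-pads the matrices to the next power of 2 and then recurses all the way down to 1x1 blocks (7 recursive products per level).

Matrix multiplication for 100x100 matrices:

Strassen's algorithm requires power-of-2 dimensions. Pad 100x100 to 128x128 (next power of 2).

Standard algorithm: 100^3 = 1000000 multiplications
Strassen's algorithm: 7^(log2(128)) = 7^7 = 823543 multiplications
Savings: 1000000 - 823543 = 176457 multiplications

Standard: 1000000 multiplications (100^3). Strassen: 823543 multiplications (7^7, after padding to 128x128). Strassen reduces 8 recursive multiplications to 7 at each level.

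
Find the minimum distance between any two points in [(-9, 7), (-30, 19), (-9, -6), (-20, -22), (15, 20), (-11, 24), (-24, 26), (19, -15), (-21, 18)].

Computing all pairwise distances among 9 points:

d((-9, 7), (-30, 19)) = 24.1868
d((-9, 7), (-9, -6)) = 13.0
d((-9, 7), (-20, -22)) = 31.0161
d((-9, 7), (15, 20)) = 27.2947
d((-9, 7), (-11, 24)) = 17.1172
d((-9, 7), (-24, 26)) = 24.2074
d((-9, 7), (19, -15)) = 35.609
d((-9, 7), (-21, 18)) = 16.2788
d((-30, 19), (-9, -6)) = 32.6497
d((-30, 19), (-20, -22)) = 42.2019
d((-30, 19), (15, 20)) = 45.0111
d((-30, 19), (-11, 24)) = 19.6469
d((-30, 19), (-24, 26)) = 9.2195
d((-30, 19), (19, -15)) = 59.6406
d((-30, 19), (-21, 18)) = 9.0554
d((-9, -6), (-20, -22)) = 19.4165
d((-9, -6), (15, 20)) = 35.3836
d((-9, -6), (-11, 24)) = 30.0666
d((-9, -6), (-24, 26)) = 35.3412
d((-9, -6), (19, -15)) = 29.4109
d((-9, -6), (-21, 18)) = 26.8328
d((-20, -22), (15, 20)) = 54.6717
d((-20, -22), (-11, 24)) = 46.8722
d((-20, -22), (-24, 26)) = 48.1664
d((-20, -22), (19, -15)) = 39.6232
d((-20, -22), (-21, 18)) = 40.0125
d((15, 20), (-11, 24)) = 26.3059
d((15, 20), (-24, 26)) = 39.4588
d((15, 20), (19, -15)) = 35.2278
d((15, 20), (-21, 18)) = 36.0555
d((-11, 24), (-24, 26)) = 13.1529
d((-11, 24), (19, -15)) = 49.2037
d((-11, 24), (-21, 18)) = 11.6619
d((-24, 26), (19, -15)) = 59.4138
d((-24, 26), (-21, 18)) = 8.544 <-- minimum
d((19, -15), (-21, 18)) = 51.8556

Closest pair: (-24, 26) and (-21, 18) with distance 8.544

The closest pair is (-24, 26) and (-21, 18) with Euclidean distance 8.544. For 9 points, brute-force pairwise comparison is shown above. For large n, the divide-and-conquer algorithm (sort by x, recurse on halves, check the dividing strip) achieves O(n log n).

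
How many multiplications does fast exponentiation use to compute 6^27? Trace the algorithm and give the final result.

Computing 6^27 by squaring (build up from 6^1; each line after the first costs one multiplication):

6^1 = 6
6^2 = (6^1)^2 = 6^2 = 36
6^3 = 6 * 6^2 = 6 * 36 = 216
6^6 = (6^3)^2 = 216^2 = 46656
6^12 = (6^6)^2 = 46656^2 = 2176782336
6^13 = 6 * 6^12 = 6 * 2176782336 = 13060694016
6^26 = (6^13)^2 = 13060694016^2 = 170581728179578208256
6^27 = 6 * 6^26 = 6 * 170581728179578208256 = 1023490369077469249536

Result: 1023490369077469249536
Multiplications needed: 7 (7 lines after 6^1)

6^27 = 1023490369077469249536. Using exponentiation by squaring, this requires 7 multiplications. The key idea: if the exponent is even, square the half-power; if odd, multiply by the base once.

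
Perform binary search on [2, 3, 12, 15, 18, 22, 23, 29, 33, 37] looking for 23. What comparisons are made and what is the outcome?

Binary search for 23 in [2, 3, 12, 15, 18, 22, 23, 29, 33, 37]:

lo=0, hi=9, mid=4, arr[mid]=18 -> 18 < 23, search right half
lo=5, hi=9, mid=7, arr[mid]=29 -> 29 > 23, search left half
lo=5, hi=6, mid=5, arr[mid]=22 -> 22 < 23, search right half
lo=6, hi=6, mid=6, arr[mid]=23 -> Found target at index 6!

Binary search finds 23 at index 6 after 4 comparisons. The search repeatedly halves the search space by comparing with the middle element.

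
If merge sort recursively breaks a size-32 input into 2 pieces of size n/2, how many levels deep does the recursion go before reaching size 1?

For divide and conquer with division factor 2:

Problem sizes at each level:
Level 0: 32
Level 1: 16
Level 2: 8
Level 3: 4
Level 4: 2
Level 5: 1

The root is level 0 and the size-1 base case is level 5 (the tree spans levels 0 through 5, i.e. 6 levels counting the root), so the depth is the number of divisions: log_2(32) = 5

The recursion tree depth is log_2(32) = 5. At each level, the problem size is divided by 2, so it takes 5 divisions to reduce to a base case of size 1. The algorithm makes 2 recursive calls at each level.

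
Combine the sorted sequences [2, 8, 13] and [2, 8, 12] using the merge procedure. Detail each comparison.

Merging process:

Compare 2 vs 2: take 2 from left. Merged: [2]
Compare 8 vs 2: take 2 from right. Merged: [2, 2]
Compare 8 vs 8: take 8 from left. Merged: [2, 2, 8]
Compare 13 vs 8: take 8 from right. Merged: [2, 2, 8, 8]
Compare 13 vs 12: take 12 from right. Merged: [2, 2, 8, 8, 12]
Append remaining from left: [13]. Merged: [2, 2, 8, 8, 12, 13]

Final merged array: [2, 2, 8, 8, 12, 13]
Total comparisons: 5

The merged array is [2, 2, 8, 8, 12, 13], requiring 5 comparisons. The merge step runs in O(n) time where n is the total number of elements.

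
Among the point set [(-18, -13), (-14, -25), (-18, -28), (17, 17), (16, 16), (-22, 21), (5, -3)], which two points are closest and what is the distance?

Computing all pairwise distances among 7 points:

d((-18, -13), (-14, -25)) = 12.6491
d((-18, -13), (-18, -28)) = 15.0
d((-18, -13), (17, 17)) = 46.0977
d((-18, -13), (16, 16)) = 44.6878
d((-18, -13), (-22, 21)) = 34.2345
d((-18, -13), (5, -3)) = 25.0799
d((-14, -25), (-18, -28)) = 5.0
d((-14, -25), (17, 17)) = 52.2015
d((-14, -25), (16, 16)) = 50.8035
d((-14, -25), (-22, 21)) = 46.6905
d((-14, -25), (5, -3)) = 29.0689
d((-18, -28), (17, 17)) = 57.0088
d((-18, -28), (16, 16)) = 55.6058
d((-18, -28), (-22, 21)) = 49.163
d((-18, -28), (5, -3)) = 33.9706
d((17, 17), (16, 16)) = 1.4142 <-- minimum
d((17, 17), (-22, 21)) = 39.2046
d((17, 17), (5, -3)) = 23.3238
d((16, 16), (-22, 21)) = 38.3275
d((16, 16), (5, -3)) = 21.9545
d((-22, 21), (5, -3)) = 36.1248

Closest pair: (17, 17) and (16, 16) with distance 1.4142

The closest pair is (17, 17) and (16, 16) with Euclidean distance 1.4142. For 7 points, brute-force pairwise comparison is shown above. For large n, the divide-and-conquer algorithm (sort by x, recurse on halves, check the dividing strip) achieves O(n log n).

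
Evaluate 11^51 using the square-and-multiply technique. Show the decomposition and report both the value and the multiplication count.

Computing 11^51 by squaring (build up from 11^1; each line after the first costs one multiplication):

11^1 = 11
11^2 = (11^1)^2 = 11^2 = 121
11^3 = 11 * 11^2 = 11 * 121 = 1331
11^6 = (11^3)^2 = 1331^2 = 1771561
11^12 = (11^6)^2 = 1771561^2 = 3138428376721
11^24 = (11^12)^2 = 3138428376721^2 = 9849732675807611094711841
11^25 = 11 * 11^24 = 11 * 9849732675807611094711841 = 108347059433883722041830251
11^50 = (11^25)^2 = 108347059433883722041830251^2 = 11739085287969531650666649599035831993898213898723001
11^51 = 11 * 11^50 = 11 * 11739085287969531650666649599035831993898213898723001 = 129129938167664848157333145589394151932880352885953011

Result: 129129938167664848157333145589394151932880352885953011
Multiplications needed: 8 (8 lines after 11^1)

11^51 = 129129938167664848157333145589394151932880352885953011. Using exponentiation by squaring, this requires 8 multiplications. The key idea: if the exponent is even, square the half-power; if odd, multiply by the base once.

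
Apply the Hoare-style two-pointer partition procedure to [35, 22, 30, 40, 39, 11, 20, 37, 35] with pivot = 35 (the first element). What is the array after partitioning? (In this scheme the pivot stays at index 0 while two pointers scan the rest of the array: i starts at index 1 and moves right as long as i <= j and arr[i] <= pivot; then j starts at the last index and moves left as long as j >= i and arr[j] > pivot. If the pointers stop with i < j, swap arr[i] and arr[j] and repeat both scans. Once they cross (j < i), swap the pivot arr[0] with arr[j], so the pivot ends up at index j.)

Hoare-style two-pointer partition with pivot = 35:

Initial array: [35, 22, 30, 40, 39, 11, 20, 37, 35]

Pointers start at i = 1, j = 8.
i stops at index 3 (arr[3]=40 > 35), j stops at index 8 (arr[8]=35 <= 35): swap arr[3] and arr[8], array becomes [35, 22, 30, 35, 39, 11, 20, 37, 40]
i stops at index 4 (arr[4]=39 > 35), j stops at index 6 (arr[6]=20 <= 35): swap arr[4] and arr[6], array becomes [35, 22, 30, 35, 20, 11, 39, 37, 40]
i ends at 6, j ends at 5: the pointers have crossed (j < i), so scanning stops.

Swap pivot arr[0] with arr[5] to place pivot at position 5: [11, 22, 30, 35, 20, 35, 39, 37, 40]
Pivot position: 5

After partitioning with pivot 35, the array becomes [11, 22, 30, 35, 20, 35, 39, 37, 40]. The pivot is placed at index 5. All elements to the left of the pivot are <= 35, and all elements to the right are > 35.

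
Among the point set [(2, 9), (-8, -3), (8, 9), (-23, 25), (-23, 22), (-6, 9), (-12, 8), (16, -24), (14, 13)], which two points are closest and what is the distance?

Computing all pairwise distances among 9 points:

d((2, 9), (-8, -3)) = 15.6205
d((2, 9), (8, 9)) = 6.0
d((2, 9), (-23, 25)) = 29.6816
d((2, 9), (-23, 22)) = 28.178
d((2, 9), (-6, 9)) = 8.0
d((2, 9), (-12, 8)) = 14.0357
d((2, 9), (16, -24)) = 35.8469
d((2, 9), (14, 13)) = 12.6491
d((-8, -3), (8, 9)) = 20.0
d((-8, -3), (-23, 25)) = 31.7648
d((-8, -3), (-23, 22)) = 29.1548
d((-8, -3), (-6, 9)) = 12.1655
d((-8, -3), (-12, 8)) = 11.7047
d((-8, -3), (16, -24)) = 31.8904
d((-8, -3), (14, 13)) = 27.2029
d((8, 9), (-23, 25)) = 34.8855
d((8, 9), (-23, 22)) = 33.6155
d((8, 9), (-6, 9)) = 14.0
d((8, 9), (-12, 8)) = 20.025
d((8, 9), (16, -24)) = 33.9559
d((8, 9), (14, 13)) = 7.2111
d((-23, 25), (-23, 22)) = 3.0 <-- minimum
d((-23, 25), (-6, 9)) = 23.3452
d((-23, 25), (-12, 8)) = 20.2485
d((-23, 25), (16, -24)) = 62.6259
d((-23, 25), (14, 13)) = 38.8973
d((-23, 22), (-6, 9)) = 21.4009
d((-23, 22), (-12, 8)) = 17.8045
d((-23, 22), (16, -24)) = 60.3075
d((-23, 22), (14, 13)) = 38.0789
d((-6, 9), (-12, 8)) = 6.0828
d((-6, 9), (16, -24)) = 39.6611
d((-6, 9), (14, 13)) = 20.3961
d((-12, 8), (16, -24)) = 42.5206
d((-12, 8), (14, 13)) = 26.4764
d((16, -24), (14, 13)) = 37.054

Closest pair: (-23, 25) and (-23, 22) with distance 3.0

The closest pair is (-23, 25) and (-23, 22) with Euclidean distance 3.0. For 9 points, brute-force pairwise comparison is shown above. For large n, the divide-and-conquer algorithm (sort by x, recurse on halves, check the dividing strip) achieves O(n log n).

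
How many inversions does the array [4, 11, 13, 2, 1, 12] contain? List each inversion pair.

Finding inversions in [4, 11, 13, 2, 1, 12]:

(0, 3): arr[0]=4 > arr[3]=2
(0, 4): arr[0]=4 > arr[4]=1
(1, 3): arr[1]=11 > arr[3]=2
(1, 4): arr[1]=11 > arr[4]=1
(2, 3): arr[2]=13 > arr[3]=2
(2, 4): arr[2]=13 > arr[4]=1
(2, 5): arr[2]=13 > arr[5]=12
(3, 4): arr[3]=2 > arr[4]=1

Total inversions: 8

The array has 8 inversion(s): (0,3), (0,4), (1,3), (1,4), (2,3), (2,4), (2,5), (3,4). Each pair (i,j) satisfies i < j and arr[i] > arr[j].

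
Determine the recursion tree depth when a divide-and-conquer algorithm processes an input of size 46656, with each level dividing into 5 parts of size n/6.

For divide and conquer with division factor 6:

Problem sizes at each level:
Level 0: 46656
Level 1: 7776
Level 2: 1296
Level 3: 216
Level 4: 36
Level 5: 6
Level 6: 1

The root is level 0 and the size-1 base case is level 6 (the tree spans levels 0 through 6, i.e. 7 levels counting the root), so the depth is the number of divisions: log_6(46656) = 6

The recursion tree depth is log_6(46656) = 6. At each level, the problem size is divided by 6, so it takes 6 divisions to reduce to a base case of size 1. The algorithm makes 5 recursive calls at each level.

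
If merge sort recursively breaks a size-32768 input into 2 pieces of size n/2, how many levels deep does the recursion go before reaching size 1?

For divide and conquer with division factor 2:

Problem sizes at each level:
Level 0: 32768
Level 1: 16384
Level 2: 8192
Level 3: 4096
Level 4: 2048
Level 5: 1024
Level 6: 512
Level 7: 256
Level 8: 128
Level 9: 64
Level 10: 32
Level 11: 16
Level 12: 8
Level 13: 4
Level 14: 2
Level 15: 1

The root is level 0 and the size-1 base case is level 15 (the tree spans levels 0 through 15, i.e. 16 levels counting the root), so the depth is the number of divisions: log_2(32768) = 15

The recursion tree depth is log_2(32768) = 15. At each level, the problem size is divided by 2, so it takes 15 divisions to reduce to a base case of size 1. The algorithm makes 2 recursive calls at each level.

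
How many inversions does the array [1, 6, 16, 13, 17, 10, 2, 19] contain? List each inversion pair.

Finding inversions in [1, 6, 16, 13, 17, 10, 2, 19]:

(1, 6): arr[1]=6 > arr[6]=2
(2, 3): arr[2]=16 > arr[3]=13
(2, 5): arr[2]=16 > arr[5]=10
(2, 6): arr[2]=16 > arr[6]=2
(3, 5): arr[3]=13 > arr[5]=10
(3, 6): arr[3]=13 > arr[6]=2
(4, 5): arr[4]=17 > arr[5]=10
(4, 6): arr[4]=17 > arr[6]=2
(5, 6): arr[5]=10 > arr[6]=2

Total inversions: 9

The array has 9 inversion(s): (1,6), (2,3), (2,5), (2,6), (3,5), (3,6), (4,5), (4,6), (5,6). Each pair (i,j) satisfies i < j and arr[i] > arr[j].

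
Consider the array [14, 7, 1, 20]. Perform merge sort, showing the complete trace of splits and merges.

Merge sort trace:

Split: [14, 7, 1, 20] -> [14, 7] and [1, 20]
  Split: [14, 7] -> [14] and [7]
  Merge: [14] + [7] -> [7, 14]
  Split: [1, 20] -> [1] and [20]
  Merge: [1] + [20] -> [1, 20]
Merge: [7, 14] + [1, 20] -> [1, 7, 14, 20]

Final sorted array: [1, 7, 14, 20]

The merge sort proceeds by recursively splitting the array and merging sorted halves.
After all merges, the sorted array is [1, 7, 14, 20].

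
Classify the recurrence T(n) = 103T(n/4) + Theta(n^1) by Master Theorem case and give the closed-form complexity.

Master Theorem for T(n) = 103T(n/4) + O(n^1):

a = 103, b = 4, c = 1
log_b(a) = log_4(103) = 3.3433

Case 1: c = 1 < log_4(103) = 3.3433
T(n) = O(n^(log_4 103))

For T(n) = 103T(n/4) + O(n^1): log_4(103) = 3.3433. This is Case 1 of the Master Theorem (c < log_b(a), work dominated by leaves), giving O(n^(log_4 103)).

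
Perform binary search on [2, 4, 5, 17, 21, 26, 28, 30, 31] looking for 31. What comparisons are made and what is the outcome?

Binary search for 31 in [2, 4, 5, 17, 21, 26, 28, 30, 31]:

lo=0, hi=8, mid=4, arr[mid]=21 -> 21 < 31, search right half
lo=5, hi=8, mid=6, arr[mid]=28 -> 28 < 31, search right half
lo=7, hi=8, mid=7, arr[mid]=30 -> 30 < 31, search right half
lo=8, hi=8, mid=8, arr[mid]=31 -> Found target at index 8!

Binary search finds 31 at index 8 after 4 comparisons. The search repeatedly halves the search space by comparing with the middle element.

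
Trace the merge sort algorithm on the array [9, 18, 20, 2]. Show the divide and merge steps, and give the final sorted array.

Merge sort trace:

Split: [9, 18, 20, 2] -> [9, 18] and [20, 2]
  Split: [9, 18] -> [9] and [18]
  Merge: [9] + [18] -> [9, 18]
  Split: [20, 2] -> [20] and [2]
  Merge: [20] + [2] -> [2, 20]
Merge: [9, 18] + [2, 20] -> [2, 9, 18, 20]

Final sorted array: [2, 9, 18, 20]

The merge sort proceeds by recursively splitting the array and merging sorted halves.
After all merges, the sorted array is [2, 9, 18, 20].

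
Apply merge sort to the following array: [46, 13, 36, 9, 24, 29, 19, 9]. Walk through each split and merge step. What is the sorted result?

Merge sort trace:

Split: [46, 13, 36, 9, 24, 29, 19, 9] -> [46, 13, 36, 9] and [24, 29, 19, 9]
  Split: [46, 13, 36, 9] -> [46, 13] and [36, 9]
    Split: [46, 13] -> [46] and [13]
    Merge: [46] + [13] -> [13, 46]
    Split: [36, 9] -> [36] and [9]
    Merge: [36] + [9] -> [9, 36]
  Merge: [13, 46] + [9, 36] -> [9, 13, 36, 46]
  Split: [24, 29, 19, 9] -> [24, 29] and [19, 9]
    Split: [24, 29] -> [24] and [29]
    Merge: [24] + [29] -> [24, 29]
    Split: [19, 9] -> [19] and [9]
    Merge: [19] + [9] -> [9, 19]
  Merge: [24, 29] + [9, 19] -> [9, 19, 24, 29]
Merge: [9, 13, 36, 46] + [9, 19, 24, 29] -> [9, 9, 13, 19, 24, 29, 36, 46]

Final sorted array: [9, 9, 13, 19, 24, 29, 36, 46]

The merge sort proceeds by recursively splitting the array and merging sorted halves.
After all merges, the sorted array is [9, 9, 13, 19, 24, 29, 36, 46].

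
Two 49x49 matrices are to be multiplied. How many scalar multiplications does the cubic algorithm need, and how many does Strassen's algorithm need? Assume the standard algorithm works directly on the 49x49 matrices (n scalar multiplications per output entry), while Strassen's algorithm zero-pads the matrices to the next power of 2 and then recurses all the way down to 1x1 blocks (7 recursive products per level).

Matrix multiplication for 49x49 matrices:

Strassen's algorithm requires power-of-2 dimensions. Pad 49x49 to 64x64 (next power of 2).

Standard algorithm: 49^3 = 117649 multiplications
Strassen's algorithm: 7^(log2(64)) = 7^6 = 117649 multiplications
Savings: 117649 - 117649 = 0 multiplications

Standard: 117649 multiplications (49^3). Strassen: 117649 multiplications (7^6, after padding to 64x64). Strassen reduces 8 recursive multiplications to 7 at each level.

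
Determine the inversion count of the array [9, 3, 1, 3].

Finding inversions in [9, 3, 1, 3]:

(0, 1): arr[0]=9 > arr[1]=3
(0, 2): arr[0]=9 > arr[2]=1
(0, 3): arr[0]=9 > arr[3]=3
(1, 2): arr[1]=3 > arr[2]=1

Total inversions: 4

The array has 4 inversion(s): (0,1), (0,2), (0,3), (1,2). Each pair (i,j) satisfies i < j and arr[i] > arr[j].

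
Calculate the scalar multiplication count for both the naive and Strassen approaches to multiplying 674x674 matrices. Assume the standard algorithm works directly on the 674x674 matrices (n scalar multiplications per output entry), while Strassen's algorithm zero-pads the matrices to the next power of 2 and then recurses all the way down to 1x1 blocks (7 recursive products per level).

Matrix multiplication for 674x674 matrices:

Strassen's algorithm requires power-of-2 dimensions. Pad 674x674 to 1024x1024 (next power of 2).

Standard algorithm: 674^3 = 306182024 multiplications
Strassen's algorithm: 7^(log2(1024)) = 7^10 = 282475249 multiplications
Savings: 306182024 - 282475249 = 23706775 multiplications

Standard: 306182024 multiplications (674^3). Strassen: 282475249 multiplications (7^10, after padding to 1024x1024). Strassen reduces 8 recursive multiplications to 7 at each level.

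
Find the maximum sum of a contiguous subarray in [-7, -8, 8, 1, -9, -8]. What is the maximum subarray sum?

Using Kadane's algorithm on [-7, -8, 8, 1, -9, -8]:

Scanning through the array:
Position 1 (value -8): max_ending_here = -8, max_so_far = -7
Position 2 (value 8): max_ending_here = 8, max_so_far = 8
Position 3 (value 1): max_ending_here = 9, max_so_far = 9
Position 4 (value -9): max_ending_here = 0, max_so_far = 9
Position 5 (value -8): max_ending_here = -8, max_so_far = 9

Maximum subarray: [8, 1]
Maximum sum: 9

The maximum subarray is [8, 1] with sum 9. This subarray runs from index 2 to index 3.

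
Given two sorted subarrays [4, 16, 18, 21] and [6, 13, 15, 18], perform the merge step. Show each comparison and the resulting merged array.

Merging process:

Compare 4 vs 6: take 4 from left. Merged: [4]
Compare 16 vs 6: take 6 from right. Merged: [4, 6]
Compare 16 vs 13: take 13 from right. Merged: [4, 6, 13]
Compare 16 vs 15: take 15 from right. Merged: [4, 6, 13, 15]
Compare 16 vs 18: take 16 from left. Merged: [4, 6, 13, 15, 16]
Compare 18 vs 18: take 18 from left. Merged: [4, 6, 13, 15, 16, 18]
Compare 21 vs 18: take 18 from right. Merged: [4, 6, 13, 15, 16, 18, 18]
Append remaining from left: [21]. Merged: [4, 6, 13, 15, 16, 18, 18, 21]

Final merged array: [4, 6, 13, 15, 16, 18, 18, 21]
Total comparisons: 7

The merged array is [4, 6, 13, 15, 16, 18, 18, 21], requiring 7 comparisons. The merge step runs in O(n) time where n is the total number of elements.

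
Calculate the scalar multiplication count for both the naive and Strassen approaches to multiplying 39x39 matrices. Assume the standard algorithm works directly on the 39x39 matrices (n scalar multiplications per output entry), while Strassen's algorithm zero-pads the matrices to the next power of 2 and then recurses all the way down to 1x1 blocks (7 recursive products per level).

Matrix multiplication for 39x39 matrices:

Strassen's algorithm requires power-of-2 dimensions. Pad 39x39 to 64x64 (next power of 2).

Standard algorithm: 39^3 = 59319 multiplications
Strassen's algorithm: 7^(log2(64)) = 7^6 = 117649 multiplications
Difference: 59319 - 117649 = -58330 (Strassen uses MORE here due to padding overhead — for small or just-over-power-of-2 n, padding can outweigh the per-level savings)

Standard: 59319 multiplications (39^3). Strassen: 117649 multiplications (7^6, after padding to 64x64). Strassen reduces 8 recursive multiplications to 7 at each level.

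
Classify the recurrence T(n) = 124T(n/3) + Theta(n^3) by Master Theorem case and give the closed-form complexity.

Master Theorem for T(n) = 124T(n/3) + O(n^3):

a = 124, b = 3, c = 3
log_b(a) = log_3(124) = 4.3876

Case 1: c = 3 < log_3(124) = 4.3876
T(n) = O(n^(log_3 124))

For T(n) = 124T(n/3) + O(n^3): log_3(124) = 4.3876. This is Case 1 of the Master Theorem (c < log_b(a), work dominated by leaves), giving O(n^(log_3 124)).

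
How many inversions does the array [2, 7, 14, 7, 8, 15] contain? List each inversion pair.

Finding inversions in [2, 7, 14, 7, 8, 15]:

(2, 3): arr[2]=14 > arr[3]=7
(2, 4): arr[2]=14 > arr[4]=8

Total inversions: 2

The array has 2 inversion(s): (2,3), (2,4). Each pair (i,j) satisfies i < j and arr[i] > arr[j].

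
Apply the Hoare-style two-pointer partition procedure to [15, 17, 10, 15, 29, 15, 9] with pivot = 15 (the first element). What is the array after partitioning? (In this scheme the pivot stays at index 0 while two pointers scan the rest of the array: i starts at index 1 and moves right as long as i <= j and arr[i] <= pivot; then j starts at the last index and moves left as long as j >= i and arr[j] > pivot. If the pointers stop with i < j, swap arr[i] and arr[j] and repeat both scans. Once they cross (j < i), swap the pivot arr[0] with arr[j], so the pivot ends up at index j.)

Hoare-style two-pointer partition with pivot = 15:

Initial array: [15, 17, 10, 15, 29, 15, 9]

Pointers start at i = 1, j = 6.
i stops at index 1 (arr[1]=17 > 15), j stops at index 6 (arr[6]=9 <= 15): swap arr[1] and arr[6], array becomes [15, 9, 10, 15, 29, 15, 17]
i stops at index 4 (arr[4]=29 > 15), j stops at index 5 (arr[5]=15 <= 15): swap arr[4] and arr[5], array becomes [15, 9, 10, 15, 15, 29, 17]
i ends at 5, j ends at 4: the pointers have crossed (j < i), so scanning stops.

Swap pivot arr[0] with arr[4] to place pivot at position 4: [15, 9, 10, 15, 15, 29, 17]
Pivot position: 4

After partitioning with pivot 15, the array becomes [15, 9, 10, 15, 15, 29, 17]. The pivot is placed at index 4. All elements to the left of the pivot are <= 15, and all elements to the right are > 15.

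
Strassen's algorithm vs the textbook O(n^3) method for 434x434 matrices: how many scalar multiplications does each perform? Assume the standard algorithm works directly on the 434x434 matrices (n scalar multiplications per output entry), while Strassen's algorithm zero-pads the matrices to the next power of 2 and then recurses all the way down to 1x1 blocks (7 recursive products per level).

Matrix multiplication for 434x434 matrices:

Strassen's algorithm requires power-of-2 dimensions. Pad 434x434 to 512x512 (next power of 2).

Standard algorithm: 434^3 = 81746504 multiplications
Strassen's algorithm: 7^(log2(512)) = 7^9 = 40353607 multiplications
Savings: 81746504 - 40353607 = 41392897 multiplications

Standard: 81746504 multiplications (434^3). Strassen: 40353607 multiplications (7^9, after padding to 512x512). Strassen reduces 8 recursive multiplications to 7 at each level.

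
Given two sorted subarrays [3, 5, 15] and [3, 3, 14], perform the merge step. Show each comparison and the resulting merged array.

Merging process:

Compare 3 vs 3: take 3 from left. Merged: [3]
Compare 5 vs 3: take 3 from right. Merged: [3, 3]
Compare 5 vs 3: take 3 from right. Merged: [3, 3, 3]
Compare 5 vs 14: take 5 from left. Merged: [3, 3, 3, 5]
Compare 15 vs 14: take 14 from right. Merged: [3, 3, 3, 5, 14]
Append remaining from left: [15]. Merged: [3, 3, 3, 5, 14, 15]

Final merged array: [3, 3, 3, 5, 14, 15]
Total comparisons: 5

The merged array is [3, 3, 3, 5, 14, 15], requiring 5 comparisons. The merge step runs in O(n) time where n is the total number of elements.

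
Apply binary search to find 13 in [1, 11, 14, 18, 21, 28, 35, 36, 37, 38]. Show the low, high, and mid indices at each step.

Binary search for 13 in [1, 11, 14, 18, 21, 28, 35, 36, 37, 38]:

lo=0, hi=9, mid=4, arr[mid]=21 -> 21 > 13, search left half
lo=0, hi=3, mid=1, arr[mid]=11 -> 11 < 13, search right half
lo=2, hi=3, mid=2, arr[mid]=14 -> 14 > 13, search left half
lo=2 > hi=1, target 13 not found

Binary search determines that 13 is not in the array after 3 comparisons. The search space was exhausted without finding the target.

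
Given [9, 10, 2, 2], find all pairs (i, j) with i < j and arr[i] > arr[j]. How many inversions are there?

Finding inversions in [9, 10, 2, 2]:

(0, 2): arr[0]=9 > arr[2]=2
(0, 3): arr[0]=9 > arr[3]=2
(1, 2): arr[1]=10 > arr[2]=2
(1, 3): arr[1]=10 > arr[3]=2

Total inversions: 4

The array has 4 inversion(s): (0,2), (0,3), (1,2), (1,3). Each pair (i,j) satisfies i < j and arr[i] > arr[j].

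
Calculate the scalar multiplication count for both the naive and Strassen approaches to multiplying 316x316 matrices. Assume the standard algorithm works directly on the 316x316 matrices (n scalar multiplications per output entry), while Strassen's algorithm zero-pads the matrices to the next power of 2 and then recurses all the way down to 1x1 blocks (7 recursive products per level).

Matrix multiplication for 316x316 matrices:

Strassen's algorithm requires power-of-2 dimensions. Pad 316x316 to 512x512 (next power of 2).

Standard algorithm: 316^3 = 31554496 multiplications
Strassen's algorithm: 7^(log2(512)) = 7^9 = 40353607 multiplications
Difference: 31554496 - 40353607 = -8799111 (Strassen uses MORE here due to padding overhead — for small or just-over-power-of-2 n, padding can outweigh the per-level savings)

Standard: 31554496 multiplications (316^3). Strassen: 40353607 multiplications (7^9, after padding to 512x512). Strassen reduces 8 recursive multiplications to 7 at each level.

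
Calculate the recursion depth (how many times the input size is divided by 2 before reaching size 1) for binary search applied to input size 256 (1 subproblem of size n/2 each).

For divide and conquer with division factor 2:

Problem sizes at each level:
Level 0: 256
Level 1: 128
Level 2: 64
Level 3: 32
Level 4: 16
Level 5: 8
Level 6: 4
Level 7: 2
Level 8: 1

The root is level 0 and the size-1 base case is level 8 (the tree spans levels 0 through 8, i.e. 9 levels counting the root), so the depth is the number of divisions: log_2(256) = 8

The recursion tree depth is log_2(256) = 8. At each level, the problem size is divided by 2, so it takes 8 divisions to reduce to a base case of size 1. The algorithm makes 1 recursive call at each level.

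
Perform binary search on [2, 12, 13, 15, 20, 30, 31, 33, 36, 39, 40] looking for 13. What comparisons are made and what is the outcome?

Binary search for 13 in [2, 12, 13, 15, 20, 30, 31, 33, 36, 39, 40]:

lo=0, hi=10, mid=5, arr[mid]=30 -> 30 > 13, search left half
lo=0, hi=4, mid=2, arr[mid]=13 -> Found target at index 2!

Binary search finds 13 at index 2 after 2 comparisons. The search repeatedly halves the search space by comparing with the middle element.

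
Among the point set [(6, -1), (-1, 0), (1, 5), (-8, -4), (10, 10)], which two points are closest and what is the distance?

Computing all pairwise distances among 5 points:

d((6, -1), (-1, 0)) = 7.0711
d((6, -1), (1, 5)) = 7.8102
d((6, -1), (-8, -4)) = 14.3178
d((6, -1), (10, 10)) = 11.7047
d((-1, 0), (1, 5)) = 5.3852 <-- minimum
d((-1, 0), (-8, -4)) = 8.0623
d((-1, 0), (10, 10)) = 14.8661
d((1, 5), (-8, -4)) = 12.7279
d((1, 5), (10, 10)) = 10.2956
d((-8, -4), (10, 10)) = 22.8035

Closest pair: (-1, 0) and (1, 5) with distance 5.3852

The closest pair is (-1, 0) and (1, 5) with Euclidean distance 5.3852. For 5 points, brute-force pairwise comparison is shown above. For large n, the divide-and-conquer algorithm (sort by x, recurse on halves, check the dividing strip) achieves O(n log n).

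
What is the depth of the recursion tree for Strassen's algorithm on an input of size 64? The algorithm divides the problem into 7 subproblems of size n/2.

For divide and conquer with division factor 2:

Problem sizes at each level:
Level 0: 64
Level 1: 32
Level 2: 16
Level 3: 8
Level 4: 4
Level 5: 2
Level 6: 1

The root is level 0 and the size-1 base case is level 6 (the tree spans levels 0 through 6, i.e. 7 levels counting the root), so the depth is the number of divisions: log_2(64) = 6

The recursion tree depth is log_2(64) = 6. At each level, the problem size is divided by 2, so it takes 6 divisions to reduce to a base case of size 1. The algorithm makes 7 recursive calls at each level.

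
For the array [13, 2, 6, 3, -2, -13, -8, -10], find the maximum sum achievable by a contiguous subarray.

Using Kadane's algorithm on [13, 2, 6, 3, -2, -13, -8, -10]:

Scanning through the array:
Position 1 (value 2): max_ending_here = 15, max_so_far = 15
Position 2 (value 6): max_ending_here = 21, max_so_far = 21
Position 3 (value 3): max_ending_here = 24, max_so_far = 24
Position 4 (value -2): max_ending_here = 22, max_so_far = 24
Position 5 (value -13): max_ending_here = 9, max_so_far = 24
Position 6 (value -8): max_ending_here = 1, max_so_far = 24
Position 7 (value -10): max_ending_here = -9, max_so_far = 24

Maximum subarray: [13, 2, 6, 3]
Maximum sum: 24

The maximum subarray is [13, 2, 6, 3] with sum 24. This subarray runs from index 0 to index 3.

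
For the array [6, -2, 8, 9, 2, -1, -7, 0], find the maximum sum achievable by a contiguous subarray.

Using Kadane's algorithm on [6, -2, 8, 9, 2, -1, -7, 0]:

Scanning through the array:
Position 1 (value -2): max_ending_here = 4, max_so_far = 6
Position 2 (value 8): max_ending_here = 12, max_so_far = 12
Position 3 (value 9): max_ending_here = 21, max_so_far = 21
Position 4 (value 2): max_ending_here = 23, max_so_far = 23
Position 5 (value -1): max_ending_here = 22, max_so_far = 23
Position 6 (value -7): max_ending_here = 15, max_so_far = 23
Position 7 (value 0): max_ending_here = 15, max_so_far = 23

Maximum subarray: [6, -2, 8, 9, 2]
Maximum sum: 23

The maximum subarray is [6, -2, 8, 9, 2] with sum 23. This subarray runs from index 0 to index 4.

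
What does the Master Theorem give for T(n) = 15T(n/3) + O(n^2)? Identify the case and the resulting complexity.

Master Theorem for T(n) = 15T(n/3) + O(n^2):

a = 15, b = 3, c = 2
log_b(a) = log_3(15) = 2.4650

Case 1: c = 2 < log_3(15) = 2.4650
T(n) = O(n^(log_3 15))

For T(n) = 15T(n/3) + O(n^2): log_3(15) = 2.4650. This is Case 1 of the Master Theorem (c < log_b(a), work dominated by leaves), giving O(n^(log_3 15)).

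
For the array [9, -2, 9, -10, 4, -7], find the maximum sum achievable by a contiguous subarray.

Using Kadane's algorithm on [9, -2, 9, -10, 4, -7]:

Scanning through the array:
Position 1 (value -2): max_ending_here = 7, max_so_far = 9
Position 2 (value 9): max_ending_here = 16, max_so_far = 16
Position 3 (value -10): max_ending_here = 6, max_so_far = 16
Position 4 (value 4): max_ending_here = 10, max_so_far = 16
Position 5 (value -7): max_ending_here = 3, max_so_far = 16

Maximum subarray: [9, -2, 9]
Maximum sum: 16

The maximum subarray is [9, -2, 9] with sum 16. This subarray runs from index 0 to index 2.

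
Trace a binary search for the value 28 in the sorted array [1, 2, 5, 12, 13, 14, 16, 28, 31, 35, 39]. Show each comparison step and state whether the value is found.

Binary search for 28 in [1, 2, 5, 12, 13, 14, 16, 28, 31, 35, 39]:

lo=0, hi=10, mid=5, arr[mid]=14 -> 14 < 28, search right half
lo=6, hi=10, mid=8, arr[mid]=31 -> 31 > 28, search left half
lo=6, hi=7, mid=6, arr[mid]=16 -> 16 < 28, search right half
lo=7, hi=7, mid=7, arr[mid]=28 -> Found target at index 7!

Binary search finds 28 at index 7 after 4 comparisons. The search repeatedly halves the search space by comparing with the middle element.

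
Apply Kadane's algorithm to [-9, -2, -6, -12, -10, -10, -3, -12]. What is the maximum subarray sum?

Using Kadane's algorithm on [-9, -2, -6, -12, -10, -10, -3, -12]:

Scanning through the array:
Position 1 (value -2): max_ending_here = -2, max_so_far = -2
Position 2 (value -6): max_ending_here = -6, max_so_far = -2
Position 3 (value -12): max_ending_here = -12, max_so_far = -2
Position 4 (value -10): max_ending_here = -10, max_so_far = -2
Position 5 (value -10): max_ending_here = -10, max_so_far = -2
Position 6 (value -3): max_ending_here = -3, max_so_far = -2
Position 7 (value -12): max_ending_here = -12, max_so_far = -2

Maximum subarray: [-2]
Maximum sum: -2

The maximum subarray is [-2] with sum -2. This subarray runs from index 1 to index 1.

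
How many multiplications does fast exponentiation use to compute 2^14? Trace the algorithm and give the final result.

Computing 2^14 by squaring (build up from 2^1; each line after the first costs one multiplication):

2^1 = 2
2^2 = (2^1)^2 = 2^2 = 4
2^3 = 2 * 2^2 = 2 * 4 = 8
2^6 = (2^3)^2 = 8^2 = 64
2^7 = 2 * 2^6 = 2 * 64 = 128
2^14 = (2^7)^2 = 128^2 = 16384

Result: 16384
Multiplications needed: 5 (5 lines after 2^1)

2^14 = 16384. Using exponentiation by squaring, this requires 5 multiplications. The key idea: if the exponent is even, square the half-power; if odd, multiply by the base once.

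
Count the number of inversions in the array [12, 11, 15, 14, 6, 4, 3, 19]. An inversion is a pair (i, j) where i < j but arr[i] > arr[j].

Finding inversions in [12, 11, 15, 14, 6, 4, 3, 19]:

(0, 1): arr[0]=12 > arr[1]=11
(0, 4): arr[0]=12 > arr[4]=6
(0, 5): arr[0]=12 > arr[5]=4
(0, 6): arr[0]=12 > arr[6]=3
(1, 4): arr[1]=11 > arr[4]=6
(1, 5): arr[1]=11 > arr[5]=4
(1, 6): arr[1]=11 > arr[6]=3
(2, 3): arr[2]=15 > arr[3]=14
(2, 4): arr[2]=15 > arr[4]=6
(2, 5): arr[2]=15 > arr[5]=4
(2, 6): arr[2]=15 > arr[6]=3
(3, 4): arr[3]=14 > arr[4]=6
(3, 5): arr[3]=14 > arr[5]=4
(3, 6): arr[3]=14 > arr[6]=3
(4, 5): arr[4]=6 > arr[5]=4
(4, 6): arr[4]=6 > arr[6]=3
(5, 6): arr[5]=4 > arr[6]=3

Total inversions: 17

The array has 17 inversion(s): (0,1), (0,4), (0,5), (0,6), (1,4), (1,5), (1,6), (2,3), (2,4), (2,5), (2,6), (3,4), (3,5), (3,6), (4,5), (4,6), (5,6). Each pair (i,j) satisfies i < j and arr[i] > arr[j].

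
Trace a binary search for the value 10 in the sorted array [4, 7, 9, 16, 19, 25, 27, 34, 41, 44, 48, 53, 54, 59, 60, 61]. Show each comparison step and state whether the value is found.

Binary search for 10 in [4, 7, 9, 16, 19, 25, 27, 34, 41, 44, 48, 53, 54, 59, 60, 61]:

lo=0, hi=15, mid=7, arr[mid]=34 -> 34 > 10, search left half
lo=0, hi=6, mid=3, arr[mid]=16 -> 16 > 10, search left half
lo=0, hi=2, mid=1, arr[mid]=7 -> 7 < 10, search right half
lo=2, hi=2, mid=2, arr[mid]=9 -> 9 < 10, search right half
lo=3 > hi=2, target 10 not found

Binary search determines that 10 is not in the array after 4 comparisons. The search space was exhausted without finding the target.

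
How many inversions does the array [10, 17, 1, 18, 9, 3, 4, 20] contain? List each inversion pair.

Finding inversions in [10, 17, 1, 18, 9, 3, 4, 20]:

(0, 2): arr[0]=10 > arr[2]=1
(0, 4): arr[0]=10 > arr[4]=9
(0, 5): arr[0]=10 > arr[5]=3
(0, 6): arr[0]=10 > arr[6]=4
(1, 2): arr[1]=17 > arr[2]=1
(1, 4): arr[1]=17 > arr[4]=9
(1, 5): arr[1]=17 > arr[5]=3
(1, 6): arr[1]=17 > arr[6]=4
(3, 4): arr[3]=18 > arr[4]=9
(3, 5): arr[3]=18 > arr[5]=3
(3, 6): arr[3]=18 > arr[6]=4
(4, 5): arr[4]=9 > arr[5]=3
(4, 6): arr[4]=9 > arr[6]=4

Total inversions: 13

The array has 13 inversion(s): (0,2), (0,4), (0,5), (0,6), (1,2), (1,4), (1,5), (1,6), (3,4), (3,5), (3,6), (4,5), (4,6). Each pair (i,j) satisfies i < j and arr[i] > arr[j].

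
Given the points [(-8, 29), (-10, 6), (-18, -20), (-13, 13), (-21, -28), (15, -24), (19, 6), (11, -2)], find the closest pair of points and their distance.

Computing all pairwise distances among 8 points:

d((-8, 29), (-10, 6)) = 23.0868
d((-8, 29), (-18, -20)) = 50.01
d((-8, 29), (-13, 13)) = 16.7631
d((-8, 29), (-21, -28)) = 58.4637
d((-8, 29), (15, -24)) = 57.7754
d((-8, 29), (19, 6)) = 35.4683
d((-8, 29), (11, -2)) = 36.3593
d((-10, 6), (-18, -20)) = 27.2029
d((-10, 6), (-13, 13)) = 7.6158 <-- minimum
d((-10, 6), (-21, -28)) = 35.7351
d((-10, 6), (15, -24)) = 39.0512
d((-10, 6), (19, 6)) = 29.0
d((-10, 6), (11, -2)) = 22.4722
d((-18, -20), (-13, 13)) = 33.3766
d((-18, -20), (-21, -28)) = 8.544
d((-18, -20), (15, -24)) = 33.2415
d((-18, -20), (19, 6)) = 45.2217
d((-18, -20), (11, -2)) = 34.1321
d((-13, 13), (-21, -28)) = 41.7732
d((-13, 13), (15, -24)) = 46.4004
d((-13, 13), (19, 6)) = 32.7567
d((-13, 13), (11, -2)) = 28.3019
d((-21, -28), (15, -24)) = 36.2215
d((-21, -28), (19, 6)) = 52.4976
d((-21, -28), (11, -2)) = 41.2311
d((15, -24), (19, 6)) = 30.2655
d((15, -24), (11, -2)) = 22.3607
d((19, 6), (11, -2)) = 11.3137

Closest pair: (-10, 6) and (-13, 13) with distance 7.6158

The closest pair is (-10, 6) and (-13, 13) with Euclidean distance 7.6158. For 8 points, brute-force pairwise comparison is shown above. For large n, the divide-and-conquer algorithm (sort by x, recurse on halves, check the dividing strip) achieves O(n log n).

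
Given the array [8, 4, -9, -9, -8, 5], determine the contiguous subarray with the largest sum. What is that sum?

Using Kadane's algorithm on [8, 4, -9, -9, -8, 5]:

Scanning through the array:
Position 1 (value 4): max_ending_here = 12, max_so_far = 12
Position 2 (value -9): max_ending_here = 3, max_so_far = 12
Position 3 (value -9): max_ending_here = -6, max_so_far = 12
Position 4 (value -8): max_ending_here = -8, max_so_far = 12
Position 5 (value 5): max_ending_here = 5, max_so_far = 12

Maximum subarray: [8, 4]
Maximum sum: 12

The maximum subarray is [8, 4] with sum 12. This subarray runs from index 0 to index 1.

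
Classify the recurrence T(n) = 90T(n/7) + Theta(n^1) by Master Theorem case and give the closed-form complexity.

Master Theorem for T(n) = 90T(n/7) + O(n^1):

a = 90, b = 7, c = 1
log_b(a) = log_7(90) = 2.3124

Case 1: c = 1 < log_7(90) = 2.3124
T(n) = O(n^(log_7 90))

For T(n) = 90T(n/7) + O(n^1): log_7(90) = 2.3124. This is Case 1 of the Master Theorem (c < log_b(a), work dominated by leaves), giving O(n^(log_7 90)).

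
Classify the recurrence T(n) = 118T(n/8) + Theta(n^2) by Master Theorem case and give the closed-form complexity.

Master Theorem for T(n) = 118T(n/8) + O(n^2):

a = 118, b = 8, c = 2
log_b(a) = log_8(118) = 2.2942

Case 1: c = 2 < log_8(118) = 2.2942
T(n) = O(n^(log_8 118))

For T(n) = 118T(n/8) + O(n^2): log_8(118) = 2.2942. This is Case 1 of the Master Theorem (c < log_b(a), work dominated by leaves), giving O(n^(log_8 118)).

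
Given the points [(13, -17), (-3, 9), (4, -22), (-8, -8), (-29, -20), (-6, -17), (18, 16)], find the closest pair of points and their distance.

Computing all pairwise distances among 7 points:

d((13, -17), (-3, 9)) = 30.5287
d((13, -17), (4, -22)) = 10.2956
d((13, -17), (-8, -8)) = 22.8473
d((13, -17), (-29, -20)) = 42.107
d((13, -17), (-6, -17)) = 19.0
d((13, -17), (18, 16)) = 33.3766
d((-3, 9), (4, -22)) = 31.7805
d((-3, 9), (-8, -8)) = 17.72
d((-3, 9), (-29, -20)) = 38.9487
d((-3, 9), (-6, -17)) = 26.1725
d((-3, 9), (18, 16)) = 22.1359
d((4, -22), (-8, -8)) = 18.4391
d((4, -22), (-29, -20)) = 33.0606
d((4, -22), (-6, -17)) = 11.1803
d((4, -22), (18, 16)) = 40.4969
d((-8, -8), (-29, -20)) = 24.1868
d((-8, -8), (-6, -17)) = 9.2195 <-- minimum
d((-8, -8), (18, 16)) = 35.3836
d((-29, -20), (-6, -17)) = 23.1948
d((-29, -20), (18, 16)) = 59.203
d((-6, -17), (18, 16)) = 40.8044

Closest pair: (-8, -8) and (-6, -17) with distance 9.2195

The closest pair is (-8, -8) and (-6, -17) with Euclidean distance 9.2195. For 7 points, brute-force pairwise comparison is shown above. For large n, the divide-and-conquer algorithm (sort by x, recurse on halves, check the dividing strip) achieves O(n log n).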